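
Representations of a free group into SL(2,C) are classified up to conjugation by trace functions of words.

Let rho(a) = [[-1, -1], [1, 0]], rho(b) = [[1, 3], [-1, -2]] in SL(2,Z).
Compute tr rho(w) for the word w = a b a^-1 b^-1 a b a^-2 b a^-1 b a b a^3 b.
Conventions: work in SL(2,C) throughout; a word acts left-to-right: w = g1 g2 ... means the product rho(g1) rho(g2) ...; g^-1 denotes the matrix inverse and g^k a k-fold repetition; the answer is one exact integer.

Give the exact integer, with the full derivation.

159

rho(a) = [[-1, -1], [1, 0]]
... * rho(b) = [[1, 3], [-1, -2]]  ->  [[0, -1], [1, 3]]
... * rho(a^-1) = [[0, 1], [-1, -1]]  ->  [[1, 1], [-3, -2]]
... * rho(b^-1) = [[-2, -3], [1, 1]]  ->  [[-1, -2], [4, 7]]
... * rho(a) = [[-1, -1], [1, 0]]  ->  [[-1, 1], [3, -4]]
... * rho(b) = [[1, 3], [-1, -2]]  ->  [[-2, -5], [7, 17]]
... * rho(a^-1) = [[0, 1], [-1, -1]]  ->  [[5, 3], [-17, -10]]
... * rho(a^-1) = [[0, 1], [-1, -1]]  ->  [[-3, 2], [10, -7]]
... * rho(b) = [[1, 3], [-1, -2]]  ->  [[-5, -13], [17, 44]]
... * rho(a^-1) = [[0, 1], [-1, -1]]  ->  [[13, 8], [-44, -27]]
... * rho(b) = [[1, 3], [-1, -2]]  ->  [[5, 23], [-17, -78]]
... * rho(a) = [[-1, -1], [1, 0]]  ->  [[18, -5], [-61, 17]]
... * rho(b) = [[1, 3], [-1, -2]]  ->  [[23, 64], [-78, -217]]
... * rho(a) = [[-1, -1], [1, 0]]  ->  [[41, -23], [-139, 78]]
... * rho(a) = [[-1, -1], [1, 0]]  ->  [[-64, -41], [217, 139]]
... * rho(a) = [[-1, -1], [1, 0]]  ->  [[23, 64], [-78, -217]]
... * rho(b) = [[1, 3], [-1, -2]]  ->  [[-41, -59], [139, 200]]
tr = -41 + 200 = 159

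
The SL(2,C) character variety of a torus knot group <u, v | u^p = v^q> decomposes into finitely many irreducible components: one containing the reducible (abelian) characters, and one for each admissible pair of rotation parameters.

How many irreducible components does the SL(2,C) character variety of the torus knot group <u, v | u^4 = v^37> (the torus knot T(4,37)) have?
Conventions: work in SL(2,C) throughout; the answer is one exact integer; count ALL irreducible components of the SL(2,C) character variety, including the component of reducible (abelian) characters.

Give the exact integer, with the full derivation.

55

Gamma = < u, v | u^4 = v^37 > (torus knot T(4,37)); the central element u^4 = v^37 acts as +I or -I in any irreducible SL(2,C) representation.
So on each irreducible component the traces are pinned: tr(u) = 2*cos(pi*alpha/4) with 1 <= alpha <= 3, tr(v) = 2*cos(pi*beta/37) with 1 <= beta <= 36.
Consistency of u^4 = (-1)^alpha I with v^37 = (-1)^beta I forces alpha = beta (mod 2).
Counting: 2 odd alphas x 18 odd betas + 1 even alphas x 18 even betas = 36 + 18 = 54.
Total: 54 irreducible-character components + 1 reducible (abelian) component = 55.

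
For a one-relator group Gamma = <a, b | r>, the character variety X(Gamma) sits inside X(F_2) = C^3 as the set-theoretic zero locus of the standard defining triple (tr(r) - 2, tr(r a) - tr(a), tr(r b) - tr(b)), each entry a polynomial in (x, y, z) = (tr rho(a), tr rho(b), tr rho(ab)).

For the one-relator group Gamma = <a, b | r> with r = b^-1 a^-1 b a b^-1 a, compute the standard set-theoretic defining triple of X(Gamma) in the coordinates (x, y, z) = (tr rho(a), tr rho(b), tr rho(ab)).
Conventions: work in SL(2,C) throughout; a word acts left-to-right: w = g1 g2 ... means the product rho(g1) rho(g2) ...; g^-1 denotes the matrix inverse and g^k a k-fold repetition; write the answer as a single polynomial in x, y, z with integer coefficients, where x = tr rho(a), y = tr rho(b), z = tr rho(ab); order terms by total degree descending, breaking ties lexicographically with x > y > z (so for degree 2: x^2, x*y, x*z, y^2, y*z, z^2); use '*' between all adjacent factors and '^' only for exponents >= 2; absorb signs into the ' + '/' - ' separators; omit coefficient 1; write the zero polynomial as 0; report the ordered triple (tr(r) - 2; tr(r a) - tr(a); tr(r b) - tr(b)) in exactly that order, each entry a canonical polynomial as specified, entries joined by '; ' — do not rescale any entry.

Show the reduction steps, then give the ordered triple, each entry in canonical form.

-x^2*y^2*z + x^3*y + x*y^3 + 2*x*y*z^2 - x^2*z - y^2*z - z^3 - 3*x*y + 3*z - 2; -x^3*y^2*z + x^4*y + x^2*y^3 + 2*x^2*y*z^2 - x^3*z - x*z^3 - 4*x^2*y - y^3 - y*z^2 + 3*x*z - x + 3*y; x - y

use: trace(a^2 b) = trace(a) * trace(b a) - trace(b)  (reduce the a square) = x*z - y
trace(a^2) = trace(a) * trace(a) - trace(1)  (reduce the a square) = x^2 - 2
trace(b a^2 b) = trace(b) * trace(a^2 b) - trace(a^2)  (reduce the b square) = x*y*z - x^2 - y^2 + 2
apply: trace(b a b a) = trace(b a) * trace(b a) - trace(1)  (split on b) = z^2 - 2
trace(b a b) = trace(b) * trace(a b) - trace(a)  (reduce the b square) = y*z - x
use: trace(b a^2 b a) = trace(a) * trace(b a b a) - trace(b a b)  (reduce the a square) = x*z^2 - y*z - x
apply: trace(a b a^-1 b a) = trace(b a^2 b) * trace(a) - trace(b a^2 b a)  (eliminate a^-1) = x^2*y*z - x^3 - x*y^2 - x*z^2 + y*z + 3*x
trace(b a b a b) = trace(b) * trace(a b a b) - trace(a b a)  (reduce the b square) = y*z^2 - x*z - y
trace(b a b a b a) = trace(b a b a) * trace(b a) - trace(a b)  (split on b) = z^3 - 3*z
use: trace(a b a^-1 b a b) = trace(b a b a b) * trace(a) - trace(b a b a b a)  (eliminate a^-1) = x*y*z^2 - x^2*z - z^3 - x*y + 3*z
use: trace(a^-1 b a b^-1 a b) = trace(a b a^-1 b a) * trace(b) - trace(a b a^-1 b a b)  (eliminate b^-1) = x^2*y^2*z - x^3*y - x*y^3 - 2*x*y*z^2 + x^2*z + y^2*z + z^3 + 4*x*y - 3*z
use: trace(b^-1 a^-1 b a b^-1 a) = trace(a^-1 b a b^-1 a) * trace(b) - trace(a^-1 b a b^-1 a b)  (eliminate b^-1) = -x^2*y^2*z + x^3*y + x*y^3 + 2*x*y*z^2 - x^2*z - y^2*z - z^3 - 3*x*y + 3*z
use: trace(a^3) = trace(a) * trace(a^2) - trace(a)   [square of a] = x^3 - 3*x
use: trace(a b a^2) = trace(a) * trace(a b a) - trace(a b)   [square of a] = x^2*z - x*y - z
trace(a b a^3) = trace(a) * trace(a b a^2) - trace(a b a)   [square of a] = x^3*z - x^2*y - 2*x*z + y
trace(a b a^3 b) = trace(a) * trace(b a b a^2) - trace(b a b a)   [square of a] = x^2*z^2 - x*y*z - x^2 - z^2 + 2
trace(b a^3 b^-1 a) = trace(a b a^3) * trace(b) - trace(a b a^3 b)   [inverse elimination on b] = x^3*y*z - x^2*y^2 - x^2*z^2 - x*y*z + x^2 + y^2 + z^2 - 2
trace(a^2 b^-1 a^-1 b a) = trace(b a^3 b^-1) * trace(a) - trace(b a^3 b^-1 a)   [inverse elimination on a] = -x^3*y*z + x^4 + x^2*y^2 + x^2*z^2 + x*y*z - 4*x^2 - y^2 - z^2 + 2
trace(b^2 a b) = trace(b) * trace(a b^2) - trace(a b)   [square of b] = y^2*z - x*y - z
trace(b a b a^2 b) = trace(a) * trace(b^2 a b a) - trace(b^2 a b)   [square of a] = x*y*z^2 - x^2*z - y^2*z + z
use: trace(b a b a^2 b a) = trace(a) * trace(b a b a b a) - trace(b a b a b)   [square of a] = x*z^3 - y*z^2 - 2*x*z + y
apply: trace(a^-1 b a b a^2 b) = trace(b a b a^2 b) * trace(a) - trace(b a b a^2 b a)   [inverse elimination on a] = x^2*y*z^2 - x^3*z - x*y^2*z - x*z^3 + y*z^2 + 3*x*z - y
apply: trace(a^2 b^-1 a^-1 b a b) = trace(a^-1 b a b a^2) * trace(b) - trace(a^-1 b a b a^2 b)   [inverse elimination on b] = -x^2*y*z^2 + x^3*z + x*y^2*z + x*z^3 - 3*x*z - y
trace(b^-1 a^-1 b a b^-1 a^2) = trace(a^2 b^-1 a^-1 b a) * trace(b) - trace(a^2 b^-1 a^-1 b a b)   [inverse elimination on b] = -x^3*y^2*z + x^4*y + x^2*y^3 + 2*x^2*y*z^2 - x^3*z - x*z^3 - 4*x^2*y - y^3 - y*z^2 + 3*x*z + 3*y
assemble the triple (trace(r) - 2; trace(r a) - x; trace(r b) - y)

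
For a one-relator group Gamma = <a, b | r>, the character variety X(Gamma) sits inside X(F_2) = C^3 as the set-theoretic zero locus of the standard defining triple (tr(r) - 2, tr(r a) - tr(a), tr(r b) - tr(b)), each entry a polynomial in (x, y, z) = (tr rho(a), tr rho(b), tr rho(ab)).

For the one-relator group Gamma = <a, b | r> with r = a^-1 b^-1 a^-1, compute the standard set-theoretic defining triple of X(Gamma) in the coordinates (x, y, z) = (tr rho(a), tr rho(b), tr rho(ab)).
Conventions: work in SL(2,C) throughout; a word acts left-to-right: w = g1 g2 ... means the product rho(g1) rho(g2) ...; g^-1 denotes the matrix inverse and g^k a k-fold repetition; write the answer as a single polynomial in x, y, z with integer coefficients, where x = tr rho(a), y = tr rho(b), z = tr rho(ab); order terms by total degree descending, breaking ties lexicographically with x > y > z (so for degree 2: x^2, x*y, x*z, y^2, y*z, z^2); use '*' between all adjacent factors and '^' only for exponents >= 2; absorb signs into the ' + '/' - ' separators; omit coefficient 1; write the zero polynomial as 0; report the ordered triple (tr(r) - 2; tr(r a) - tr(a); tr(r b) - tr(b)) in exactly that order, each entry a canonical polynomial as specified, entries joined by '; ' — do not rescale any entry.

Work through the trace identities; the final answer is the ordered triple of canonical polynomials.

x*z - y - 2; -x + z; x*y*z - y^2 - z^2 - y + 2

trace(a^-1) = trace(a) = x
trace(a^-1 b) = trace(b) trace(a) - trace(b a)   [inverse elimination on a] = x*y - z
so trace(b^-1 a^-1) = trace(a^-1) trace(b) - trace(a^-1 b)   [inverse elimination on b] = z
trace(a^-1 b^-1 a^-1) = trace(b^-1 a^-1) trace(a) - trace(b^-1)   [inverse elimination on a] = x*z - y
so trace(a^-1 b a^-1) = trace(b a^-1) trace(a) - trace(b) = x^2*y - x*z - y
so trace(b^2) = trace(b) trace(b) - trace(1) = y^2 - 2
so trace(b^2 a) = trace(b) trace(a b) - trace(a) = y*z - x
reduce: trace(b a^-1 b) = trace(b^2) trace(a) - trace(b^2 a) = x*y^2 - y*z - x
reduce: trace(b a b a) = trace(a b) trace(a b) - trace(1) = z^2 - 2
reduce: trace(b a^-1 b a) = trace(b a b) trace(a) - trace(b a b a) = x*y*z - x^2 - z^2 + 2
so trace(a^-1 b a^-1 b) = trace(b a^-1 b) trace(a) - trace(b a^-1 b a) = x^2*y^2 - 2*x*y*z + z^2 - 2
trace(a^-1 b^-1 a^-1 b) = trace(a^-1 b a^-1) trace(b) - trace(a^-1 b a^-1 b) = x*y*z - y^2 - z^2 + 2
assemble the triple (trace(r) - 2; trace(r a) - x; trace(r b) - y)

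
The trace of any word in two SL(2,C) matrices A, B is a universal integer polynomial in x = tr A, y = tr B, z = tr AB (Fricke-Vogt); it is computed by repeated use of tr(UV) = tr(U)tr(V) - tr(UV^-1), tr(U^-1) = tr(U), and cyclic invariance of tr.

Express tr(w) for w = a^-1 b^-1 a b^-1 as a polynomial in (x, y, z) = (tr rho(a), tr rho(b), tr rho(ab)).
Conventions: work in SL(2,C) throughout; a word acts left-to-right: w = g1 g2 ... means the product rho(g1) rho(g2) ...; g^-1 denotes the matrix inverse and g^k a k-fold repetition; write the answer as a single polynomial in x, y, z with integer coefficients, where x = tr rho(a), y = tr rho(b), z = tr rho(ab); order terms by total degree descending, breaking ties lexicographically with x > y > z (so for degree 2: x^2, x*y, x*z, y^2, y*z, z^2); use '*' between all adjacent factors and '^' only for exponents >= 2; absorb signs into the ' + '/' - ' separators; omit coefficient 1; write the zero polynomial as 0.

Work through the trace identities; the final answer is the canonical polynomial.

x*y*z - x^2 - z^2 + 2

trace(a b^-1) = trace(a) * trace(b) - trace(a b) = x*y - z
trace(b^-1 a b^-1) = trace(a b^-1) * trace(b) - trace(a) = x*y^2 - y*z - x
trace(a^2) = trace(a) * trace(a) - trace(1) = x^2 - 2
trace(a^2 b) = trace(a) * trace(b a) - trace(b) = x*z - y
trace(a b^-1 a) = trace(a^2) * trace(b) - trace(a^2 b) = x^2*y - x*z - y
trace(a b a b) = trace(b a) * trace(b a) - trace(1)   [split at repeated b] = z^2 - 2
trace(a b^-1 a b) = trace(a b a) * trace(b) - trace(a b a b) = x*y*z - y^2 - z^2 + 2
trace(b^-1 a b^-1 a) = trace(a b^-1 a) * trace(b) - trace(a b^-1 a b) = x^2*y^2 - 2*x*y*z + z^2 - 2
trace(a^-1 b^-1 a b^-1) = trace(b^-1 a b^-1) * trace(a) - trace(b^-1 a b^-1 a) = x*y*z - x^2 - z^2 + 2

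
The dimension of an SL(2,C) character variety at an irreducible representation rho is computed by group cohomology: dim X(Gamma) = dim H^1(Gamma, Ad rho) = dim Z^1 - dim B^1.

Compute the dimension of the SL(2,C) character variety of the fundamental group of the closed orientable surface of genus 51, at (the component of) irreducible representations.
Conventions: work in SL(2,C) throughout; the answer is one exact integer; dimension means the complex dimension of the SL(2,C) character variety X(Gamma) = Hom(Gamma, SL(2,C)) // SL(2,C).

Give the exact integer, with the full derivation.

300

Gamma = pi_1(Sigma_51) = < a_1, b_1, ..., a_51, b_51 | prod [a_i, b_i] > has 2g = 102 generators and 1 relator.
Before the relator condition, cocycle space has dim 3*102 = 306.
H^2 = coker(d_2) is dual to H^0 = 0 at irreducible rho (Poincare duality), so d_2 is onto: dim Z^1 = 303.
dim B^1 = 3 (coboundaries, injective at irreducible rho).
dim H^1 = 303 - 3 = 300 = dim X.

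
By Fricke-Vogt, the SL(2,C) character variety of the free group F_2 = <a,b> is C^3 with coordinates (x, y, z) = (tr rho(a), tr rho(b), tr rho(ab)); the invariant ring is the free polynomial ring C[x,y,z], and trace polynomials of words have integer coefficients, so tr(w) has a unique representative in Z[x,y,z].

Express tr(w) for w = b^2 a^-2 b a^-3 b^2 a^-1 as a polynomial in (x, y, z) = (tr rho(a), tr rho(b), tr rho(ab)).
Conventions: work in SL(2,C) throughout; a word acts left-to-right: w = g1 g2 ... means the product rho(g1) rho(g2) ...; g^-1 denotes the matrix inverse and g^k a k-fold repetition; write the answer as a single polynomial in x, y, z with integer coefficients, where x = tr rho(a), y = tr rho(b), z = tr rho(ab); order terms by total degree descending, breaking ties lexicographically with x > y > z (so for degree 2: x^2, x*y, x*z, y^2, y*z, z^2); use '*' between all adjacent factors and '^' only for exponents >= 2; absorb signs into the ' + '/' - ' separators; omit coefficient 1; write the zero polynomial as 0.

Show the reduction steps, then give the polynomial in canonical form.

x^6*y^5 - 3*x^5*y^4*z - 2*x^6*y^3 - 3*x^4*y^5 + 3*x^4*y^3*z^2 + 4*x^5*y^2*z + 7*x^3*y^4*z - x^3*y^2*z^3 + x^6*y + 7*x^4*y^3 - 2*x^4*y*z^2 + 2*x^2*y^5 - 5*x^2*y^3*z^2 - x^5*z - 11*x^3*y^2*z - 3*x*y^4*z + x*y^2*z^3 - 5*x^4*y - 6*x^2*y^3 + 4*x^2*y*z^2 + y^3*z^2 + 4*x^3*z + 6*x*y^2*z + 7*x^2*y - y*z^2 - 3*x*z - y

and tr(b^2) = tr(b)*tr(b) - tr(1) = y^2 - 2
and tr(b^3) = tr(b)*tr(b^2) - tr(b) = y^3 - 3*y
tr(b^4) = tr(b)*tr(b^3) - tr(b^2) = y^4 - 4*y^2 + 2
next, tr(b^5) = tr(b)*tr(b^4) - tr(b^3) = y^5 - 5*y^3 + 5*y
tr(b a b) = tr(b)*tr(a b) - tr(a) = y*z - x
tr(b^2 a b) = tr(b)*tr(b a b) - tr(b a) = y^2*z - x*y - z
tr(b^2 a b^2) = tr(b)*tr(b^2 a b) - tr(b^2 a) = y^3*z - x*y^2 - 2*y*z + x
tr(b^5 a) = tr(b)*tr(b^2 a b^2) - tr(b^2 a b) = y^4*z - x*y^3 - 3*y^2*z + 2*x*y + z
and tr(b^5 a^-1) = tr(b^5)*tr(a) - tr(b^5 a) = x*y^5 - y^4*z - 4*x*y^3 + 3*y^2*z + 3*x*y - z
tr(b a^-2 b^4) = tr(b^5 a^-1)*tr(a) - tr(b^5) = x^2*y^5 - x*y^4*z - 4*x^2*y^3 - y^5 + 3*x*y^2*z + 3*x^2*y + 5*y^3 - x*z - 5*y
tr(a b a b) = tr(a b)*tr(a b) - tr(1)   [split at repeated a] = z^2 - 2
and tr(a b a) = tr(a)*tr(b a) - tr(b) = x*z - y
tr(a b a b^2) = tr(b)*tr(a b a b) - tr(a b a) = y*z^2 - x*z - y
tr(b^2 a b a b) = tr(b)*tr(a b a b^2) - tr(a b a b) = y^2*z^2 - x*y*z - y^2 - z^2 + 2
tr(b^4 a b a) = tr(b)*tr(b^2 a b a b) - tr(b^2 a b a) = y^3*z^2 - x*y^2*z - y^3 - 2*y*z^2 + x*z + 3*y
next, tr(b^4 a b a^-1) = tr(b^4 a b)*tr(a) - tr(b^4 a b a) = x*y^4*z - x^2*y^3 - y^3*z^2 - 2*x*y^2*z + 2*x^2*y + y^3 + 2*y*z^2 - 3*y
tr(b a^-2 b^4 a) = tr(b^4 a b a^-1)*tr(a) - tr(b^4 a b) = x^2*y^4*z - x^3*y^3 - x*y^3*z^2 - 2*x^2*y^2*z - y^4*z + 2*x^3*y + 2*x*y^3 + 2*x*y*z^2 + 3*y^2*z - 5*x*y - z
tr(b^2 a^-1 b a^-2 b^2) = tr(b a^-2 b^4)*tr(a) - tr(b a^-2 b^4 a) = x^3*y^5 - 2*x^2*y^4*z - 3*x^3*y^3 - x*y^5 + x*y^3*z^2 + 5*x^2*y^2*z + y^4*z + x^3*y + 3*x*y^3 - 2*x*y*z^2 - x^2*z - 3*y^2*z + z
tr(a b^2 a) = tr(a)*tr(b^2 a) - tr(b^2) = x*y*z - x^2 - y^2 + 2
tr(b a b^2 a b) = tr(b)*tr(a b^2 a b) - tr(a b^2 a) = y^2*z^2 - 2*x*y*z + x^2 - 2
tr(b^2 a b^3 a) = tr(b)*tr(b a b^2 a b) - tr(b a b^2 a) = y^3*z^2 - 2*x*y^2*z + x^2*y - y*z^2 + x*z - y
tr(b^2 a b^3 a^-1) = tr(b^2 a b^3)*tr(a) - tr(b^2 a b^3 a) = x*y^4*z - x^2*y^3 - y^3*z^2 - x*y^2*z + x^2*y + y*z^2 + y
next, tr(b a^-2 b^2 a b^2) = tr(b^2 a b^3 a^-1)*tr(a) - tr(b^2 a b^3) = x^2*y^4*z - x^3*y^3 - x*y^3*z^2 - x^2*y^2*z - y^4*z + x^3*y + x*y^3 + x*y*z^2 + 3*y^2*z - x*y - z
tr(a b a b a b) = tr(b a)*tr(b a b a) - tr(b^-1 a^-1)   [split at repeated b] = z^3 - 3*z
next, tr(a b a b a) = tr(a)*tr(b a b a) - tr(b a b) = x*z^2 - y*z - x
tr(a b a b^2 a b) = tr(b)*tr(a b a b a b) - tr(a b a b a) = y*z^3 - x*z^2 - 2*y*z + x
next, tr(a b a b^2 a) = tr(a)*tr(b a b^2 a) - tr(b a b^2) = x*y*z^2 - x^2*z - y^2*z + z
tr(b^2 a b^2 a b a) = tr(b)*tr(a b a b^2 a b) - tr(a b a b^2 a) = y^2*z^3 - 2*x*y*z^2 + x^2*z - y^2*z + x*y - z
next, tr(b^2 a b^2 a b a^-1) = tr(b^2 a b^2 a b)*tr(a) - tr(b^2 a b^2 a b a) = x*y^3*z^2 - 2*x^2*y^2*z - y^2*z^3 + x^3*y + x*y*z^2 + y^2*z - 2*x*y + z
next, tr(b a^-2 b^2 a b^2 a) = tr(b^2 a b^2 a b a^-1)*tr(a) - tr(b^2 a b^2 a b) = x^2*y^3*z^2 - 2*x^3*y^2*z - x*y^2*z^3 + x^4*y + x^2*y*z^2 - y^3*z^2 + 3*x*y^2*z - 3*x^2*y + y*z^2 + y
and tr(b^2 a^-1 b a^-2 b^2 a) = tr(b a^-2 b^2 a b^2)*tr(a) - tr(b a^-2 b^2 a b^2 a) = x^3*y^4*z - x^4*y^3 - 2*x^2*y^3*z^2 + x^3*y^2*z - x*y^4*z + x*y^2*z^3 + x^2*y^3 + y^3*z^2 + 2*x^2*y - y*z^2 - x*z - y
and tr(a^-2 b^2 a^-1 b^2 a^-1 b) = tr(b^2 a^-1 b a^-2 b^2)*tr(a) - tr(b^2 a^-1 b a^-2 b^2 a) = x^4*y^5 - 3*x^3*y^4*z - 2*x^4*y^3 - x^2*y^5 + 3*x^2*y^3*z^2 + 4*x^3*y^2*z + 2*x*y^4*z - x*y^2*z^3 + x^4*y + 2*x^2*y^3 - 2*x^2*y*z^2 - y^3*z^2 - x^3*z - 3*x*y^2*z - 2*x^2*y + y*z^2 + 2*x*z + y
tr(b^2 a^-1 b^2 a^-1 b) = tr(b^3 a^-1 b^2)*tr(a) - tr(b^3 a^-1 b^2 a) = x^2*y^5 - 2*x*y^4*z - 3*x^2*y^3 + y^3*z^2 + 4*x*y^2*z + 2*x^2*y - y*z^2 - x*z - y
and tr(b a b^2 a^-1 b^2) = tr(b^3 a b^2)*tr(a) - tr(b^3 a b^2 a) = x*y^4*z - x^2*y^3 - y^3*z^2 - x*y^2*z + x^2*y + y*z^2 + y
next, tr(b a b^2 a^-1 b^2 a) = tr(b^2 a b a b^2)*tr(a) - tr(b^2 a b a b^2 a) = x*y^3*z^2 - x^2*y^2*z - y^2*z^3 - x*y^3 + y^2*z + 2*x*y + z
tr(b^2 a^-1 b^2 a^-1 b a) = tr(b a b^2 a^-1 b^2)*tr(a) - tr(b a b^2 a^-1 b^2 a) = x^2*y^4*z - x^3*y^3 - 2*x*y^3*z^2 + y^2*z^3 + x^3*y + x*y^3 + x*y*z^2 - y^2*z - x*y - z
tr(a^-1 b^2 a^-1 b^2 a^-1 b) = tr(b^2 a^-1 b^2 a^-1 b)*tr(a) - tr(b^2 a^-1 b^2 a^-1 b a) = x^3*y^5 - 3*x^2*y^4*z - 2*x^3*y^3 + 3*x*y^3*z^2 + 4*x^2*y^2*z - y^2*z^3 + x^3*y - x*y^3 - 2*x*y*z^2 - x^2*z + y^2*z + z
next, tr(b a^-3 b^2 a^-1 b^2 a^-1) = tr(a^-2 b^2 a^-1 b^2 a^-1 b)*tr(a) - tr(a^-2 b^2 a^-1 b^2 a^-1 b a) = x^5*y^5 - 3*x^4*y^4*z - 2*x^5*y^3 - 2*x^3*y^5 + 3*x^3*y^3*z^2 + 4*x^4*y^2*z + 5*x^2*y^4*z - x^2*y^2*z^3 + x^5*y + 4*x^3*y^3 - 2*x^3*y*z^2 - 4*x*y^3*z^2 - x^4*z - 7*x^2*y^2*z + y^2*z^3 - 3*x^3*y + x*y^3 + 3*x*y*z^2 + 3*x^2*z - y^2*z + x*y - z
tr(a^-2 b^2 a^-1 b^3) = tr(b^3 a^-2 b^2)*tr(a) - tr(b^3 a^-2 b^2 a) = x^3*y^5 - 2*x^2*y^4*z - 3*x^3*y^3 - x*y^5 + x*y^3*z^2 + 4*x^2*y^2*z + y^4*z + 2*x^3*y + 4*x*y^3 - x*y*z^2 - x^2*z - 3*y^2*z - 4*x*y + z
tr(b a^-3 b^2 a^-1 b^2) = tr(a^-2 b^2 a^-1 b^3)*tr(a) - tr(a^-2 b^2 a^-1 b^3 a) = x^4*y^5 - 2*x^3*y^4*z - 3*x^4*y^3 - 2*x^2*y^5 + x^2*y^3*z^2 + 4*x^3*y^2*z + 3*x*y^4*z + 2*x^4*y + 7*x^2*y^3 - x^2*y*z^2 - y^3*z^2 - x^3*z - 7*x*y^2*z - 6*x^2*y + y*z^2 + 2*x*z + y
tr(b^2 a^-2 b a^-3 b^2 a^-1) = tr(b a^-3 b^2 a^-1 b^2 a^-1)*tr(a) - tr(b a^-3 b^2 a^-1 b^2) = x^6*y^5 - 3*x^5*y^4*z - 2*x^6*y^3 - 3*x^4*y^5 + 3*x^4*y^3*z^2 + 4*x^5*y^2*z + 7*x^3*y^4*z - x^3*y^2*z^3 + x^6*y + 7*x^4*y^3 - 2*x^4*y*z^2 + 2*x^2*y^5 - 5*x^2*y^3*z^2 - x^5*z - 11*x^3*y^2*z - 3*x*y^4*z + x*y^2*z^3 - 5*x^4*y - 6*x^2*y^3 + 4*x^2*y*z^2 + y^3*z^2 + 4*x^3*z + 6*x*y^2*z + 7*x^2*y - y*z^2 - 3*x*z - y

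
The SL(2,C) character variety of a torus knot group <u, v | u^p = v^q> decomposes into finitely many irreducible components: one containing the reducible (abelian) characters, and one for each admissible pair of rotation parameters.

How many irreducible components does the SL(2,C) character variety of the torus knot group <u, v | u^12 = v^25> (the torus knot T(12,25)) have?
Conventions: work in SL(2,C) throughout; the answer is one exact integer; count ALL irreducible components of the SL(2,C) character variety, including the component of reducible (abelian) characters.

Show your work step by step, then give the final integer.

133

In the torus knot group T(12,25), u^12 = v^25 is central, so an irreducible representation sends it to +I or -I (Schur).
This locks tr(u) to 2*cos(pi*alpha/12), alpha in 1..11, and tr(v) to 2*cos(pi*beta/25), beta in 1..24, on each component of irreducible characters.
The two central values (-1)^alpha I and (-1)^beta I must be the same matrix, so alpha and beta share a parity.
count pairs: odd alpha (6 choices) x odd beta (12), plus even alpha (5) x even beta (12): 6*12 + 5*12 = 132.
Total: 132 irreducible-character components + 1 reducible (abelian) component = 133.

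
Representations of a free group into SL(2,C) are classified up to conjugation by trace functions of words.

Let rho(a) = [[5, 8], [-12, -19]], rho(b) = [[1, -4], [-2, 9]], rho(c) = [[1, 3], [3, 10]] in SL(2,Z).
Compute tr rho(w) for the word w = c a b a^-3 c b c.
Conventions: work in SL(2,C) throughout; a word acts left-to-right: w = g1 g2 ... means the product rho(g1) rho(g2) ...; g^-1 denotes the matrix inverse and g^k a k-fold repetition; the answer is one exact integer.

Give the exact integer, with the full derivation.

rho(c) = [[1, 3], [3, 10]]
... * rho(a) = [[5, 8], [-12, -19]]  ->  [[-31, -49], [-105, -166]]
... * rho(b) = [[1, -4], [-2, 9]]  ->  [[67, -317], [227, -1074]]
... * rho(a^-1) = [[-19, -8], [12, 5]]  ->  [[-5077, -2121], [-17201, -7186]]
... * rho(a^-1) = [[-19, -8], [12, 5]]  ->  [[71011, 30011], [240587, 101678]]
... * rho(a^-1) = [[-19, -8], [12, 5]]  ->  [[-989077, -418033], [-3351017, -1416306]]
... * rho(c) = [[1, 3], [3, 10]]  ->  [[-2243176, -7147561], [-7599935, -24216111]]
... * rho(b) = [[1, -4], [-2, 9]]  ->  [[12051946, -55355345], [40832287, -187545259]]
... * rho(c) = [[1, 3], [3, 10]]  ->  [[-154014089, -517397612], [-521803490, -1752955729]]
tr = -154014089 + -1752955729 = -1906969818

-1906969818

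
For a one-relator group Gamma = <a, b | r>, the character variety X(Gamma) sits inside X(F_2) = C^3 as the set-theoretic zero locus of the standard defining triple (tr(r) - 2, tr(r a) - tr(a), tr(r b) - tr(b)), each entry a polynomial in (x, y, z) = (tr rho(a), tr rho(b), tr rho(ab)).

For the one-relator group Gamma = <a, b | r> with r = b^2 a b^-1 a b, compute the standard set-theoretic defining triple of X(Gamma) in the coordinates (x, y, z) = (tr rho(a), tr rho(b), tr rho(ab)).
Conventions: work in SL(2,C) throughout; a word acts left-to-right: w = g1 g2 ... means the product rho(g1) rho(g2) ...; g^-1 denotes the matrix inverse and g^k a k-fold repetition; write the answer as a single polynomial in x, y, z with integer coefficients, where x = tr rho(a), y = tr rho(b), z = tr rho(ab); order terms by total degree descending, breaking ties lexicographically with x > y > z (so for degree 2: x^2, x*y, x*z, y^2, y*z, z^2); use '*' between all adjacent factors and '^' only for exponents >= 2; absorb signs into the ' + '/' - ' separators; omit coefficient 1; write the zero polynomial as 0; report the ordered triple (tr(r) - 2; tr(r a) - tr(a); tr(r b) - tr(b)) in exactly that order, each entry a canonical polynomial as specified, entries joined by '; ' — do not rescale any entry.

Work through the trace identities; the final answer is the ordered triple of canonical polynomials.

x*y^3*z - x^2*y^2 - y^4 - y^2*z^2 + 4*y^2 + z^2 - 4; x*y^2*z^2 - x^2*y*z - y^3*z - y*z^3 + x*z^2 + 3*y*z - 2*x; x*y^4*z - x^2*y^3 - y^5 - y^3*z^2 - x*y^2*z + x^2*y + 5*y^3 + 2*y*z^2 - x*z - 6*y

reduce: trace(b a b) = trace(b) trace(a b) - trace(a)  (reduce the b square) = y*z - x
trace(b^3 a) = trace(b) trace(b a b) - trace(b a)  (reduce the b square) = y^2*z - x*y - z
trace(b^2) = trace(b) trace(b) - trace(1)  (reduce the b square) = y^2 - 2
trace(b^3) = trace(b) trace(b^2) - trace(b)  (reduce the b square) = y^3 - 3*y
trace(a b^3 a) = trace(a) trace(b^3 a) - trace(b^3)  (reduce the a square) = x*y^2*z - x^2*y - y^3 - x*z + 3*y
so trace(a b a b) = trace(b a) trace(b a) - trace(1)  (split on b) = z^2 - 2
trace(a b a) = trace(a) trace(b a) - trace(b)  (reduce the a square) = x*z - y
reduce: trace(a b a b^2) = trace(b) trace(a b a b) - trace(a b a)  (reduce the b square) = y*z^2 - x*z - y
reduce: trace(a b^3 a b) = trace(b) trace(a b a b^2) - trace(a b a b)  (reduce the b square) = y^2*z^2 - x*y*z - y^2 - z^2 + 2
so trace(b^2 a b^-1 a b) = trace(a b^3 a) trace(b) - trace(a b^3 a b)  (eliminate b^-1) = x*y^3*z - x^2*y^2 - y^4 - y^2*z^2 + 4*y^2 + z^2 - 2
so trace(a^2 b a b) = trace(a) trace(b a b a) - trace(b a b) = x*z^2 - y*z - x
reduce: trace(a^2 b a) = trace(a) trace(a b a) - trace(a b) = x^2*z - x*y - z
trace(a b a b^2 a) = trace(b) trace(a^2 b a b) - trace(a^2 b a) = x*y*z^2 - x^2*z - y^2*z + z
trace(a b a b a b) = trace(a b) trace(a b a b) - trace(a^-1 b^-1)   [split at repeated a] = z^3 - 3*z
trace(a b a b^2 a b) = trace(b) trace(a b a b a b) - trace(a b a b a) = y*z^3 - x*z^2 - 2*y*z + x
so trace(b^2 a b^-1 a b a) = trace(a b a b^2 a) trace(b) - trace(a b a b^2 a b) = x*y^2*z^2 - x^2*y*z - y^3*z - y*z^3 + x*z^2 + 3*y*z - x
trace(b^4 a) = trace(b) trace(a b^3) - trace(a b^2)   [square of b] = y^3*z - x*y^2 - 2*y*z + x
trace(b^4) = trace(b) trace(b^3) - trace(b^2)   [square of b] = y^4 - 4*y^2 + 2
trace(a b^4 a) = trace(a) trace(b^4 a) - trace(b^4)   [square of a] = x*y^3*z - x^2*y^2 - y^4 - 2*x*y*z + x^2 + 4*y^2 - 2
reduce: trace(a b^4 a b) = trace(b) trace(b^2 a b a b) - trace(b^2 a b a)   [square of b] = y^3*z^2 - x*y^2*z - y^3 - 2*y*z^2 + x*z + 3*y
trace(b^2 a b^-1 a b^2) = trace(a b^4 a) trace(b) - trace(a b^4 a b)   [inverse elimination on b] = x*y^4*z - x^2*y^3 - y^5 - y^3*z^2 - x*y^2*z + x^2*y + 5*y^3 + 2*y*z^2 - x*z - 5*y
assemble the triple (trace(r) - 2; trace(r a) - x; trace(r b) - y)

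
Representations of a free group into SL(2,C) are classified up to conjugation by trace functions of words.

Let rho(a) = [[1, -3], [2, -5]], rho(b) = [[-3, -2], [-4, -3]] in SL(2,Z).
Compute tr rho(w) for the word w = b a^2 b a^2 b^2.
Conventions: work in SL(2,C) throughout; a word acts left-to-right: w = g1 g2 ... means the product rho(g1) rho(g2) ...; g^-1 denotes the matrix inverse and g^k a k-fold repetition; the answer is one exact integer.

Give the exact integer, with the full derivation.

rho(b) = [[-3, -2], [-4, -3]]
... * rho(a) = [[1, -3], [2, -5]]  ->  [[-7, 19], [-10, 27]]
... * rho(a) = [[1, -3], [2, -5]]  ->  [[31, -74], [44, -105]]
... * rho(b) = [[-3, -2], [-4, -3]]  ->  [[203, 160], [288, 227]]
... * rho(a) = [[1, -3], [2, -5]]  ->  [[523, -1409], [742, -1999]]
... * rho(a) = [[1, -3], [2, -5]]  ->  [[-2295, 5476], [-3256, 7769]]
... * rho(b) = [[-3, -2], [-4, -3]]  ->  [[-15019, -11838], [-21308, -16795]]
... * rho(b) = [[-3, -2], [-4, -3]]  ->  [[92409, 65552], [131104, 93001]]
tr = 92409 + 93001 = 185410

185410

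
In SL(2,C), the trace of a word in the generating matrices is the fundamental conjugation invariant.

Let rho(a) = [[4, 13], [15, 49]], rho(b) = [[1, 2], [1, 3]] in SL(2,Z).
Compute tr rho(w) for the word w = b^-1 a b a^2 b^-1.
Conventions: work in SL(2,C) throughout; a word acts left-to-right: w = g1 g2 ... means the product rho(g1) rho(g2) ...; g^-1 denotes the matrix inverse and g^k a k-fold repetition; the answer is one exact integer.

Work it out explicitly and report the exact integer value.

rho(b^-1) = [[3, -2], [-1, 1]]
... * rho(a) = [[4, 13], [15, 49]]  ->  [[-18, -59], [11, 36]]
... * rho(b) = [[1, 2], [1, 3]]  ->  [[-77, -213], [47, 130]]
... * rho(a) = [[4, 13], [15, 49]]  ->  [[-3503, -11438], [2138, 6981]]
... * rho(a) = [[4, 13], [15, 49]]  ->  [[-185582, -606001], [113267, 369863]]
... * rho(b^-1) = [[3, -2], [-1, 1]]  ->  [[49255, -234837], [-30062, 143329]]
tr = 49255 + 143329 = 192584

192584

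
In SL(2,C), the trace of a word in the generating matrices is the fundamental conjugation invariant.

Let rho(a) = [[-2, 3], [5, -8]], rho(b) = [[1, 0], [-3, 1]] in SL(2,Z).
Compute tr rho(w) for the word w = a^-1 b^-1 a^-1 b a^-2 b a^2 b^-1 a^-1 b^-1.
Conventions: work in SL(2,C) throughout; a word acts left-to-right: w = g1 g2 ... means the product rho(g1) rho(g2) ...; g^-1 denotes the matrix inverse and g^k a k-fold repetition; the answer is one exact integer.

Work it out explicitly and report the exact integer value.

rho(a^-1) = [[-8, -3], [-5, -2]]
... * rho(b^-1) = [[1, 0], [3, 1]]  ->  [[-17, -3], [-11, -2]]
... * rho(a^-1) = [[-8, -3], [-5, -2]]  ->  [[151, 57], [98, 37]]
... * rho(b) = [[1, 0], [-3, 1]]  ->  [[-20, 57], [-13, 37]]
... * rho(a^-1) = [[-8, -3], [-5, -2]]  ->  [[-125, -54], [-81, -35]]
... * rho(a^-1) = [[-8, -3], [-5, -2]]  ->  [[1270, 483], [823, 313]]
... * rho(b) = [[1, 0], [-3, 1]]  ->  [[-179, 483], [-116, 313]]
... * rho(a) = [[-2, 3], [5, -8]]  ->  [[2773, -4401], [1797, -2852]]
... * rho(a) = [[-2, 3], [5, -8]]  ->  [[-27551, 43527], [-17854, 28207]]
... * rho(b^-1) = [[1, 0], [3, 1]]  ->  [[103030, 43527], [66767, 28207]]
... * rho(a^-1) = [[-8, -3], [-5, -2]]  ->  [[-1041875, -396144], [-675171, -256715]]
... * rho(b^-1) = [[1, 0], [3, 1]]  ->  [[-2230307, -396144], [-1445316, -256715]]
tr = -2230307 + -256715 = -2487022

-2487022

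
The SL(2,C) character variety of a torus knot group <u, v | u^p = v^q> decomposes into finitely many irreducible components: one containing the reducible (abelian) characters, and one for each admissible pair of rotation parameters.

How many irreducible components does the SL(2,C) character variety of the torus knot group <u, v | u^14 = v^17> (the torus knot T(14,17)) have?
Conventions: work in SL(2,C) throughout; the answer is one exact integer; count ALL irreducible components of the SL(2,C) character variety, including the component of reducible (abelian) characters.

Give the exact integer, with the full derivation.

105

For T(14,17): irreducibility forces the central element u^14 = v^17 to one of +I, -I.
So on each irreducible component the traces are pinned: tr(u) = 2*cos(pi*alpha/14) with 1 <= alpha <= 13, tr(v) = 2*cos(pi*beta/17) with 1 <= beta <= 16.
u^14 = (-1)^alpha I and v^17 = (-1)^beta I must agree, so alpha and beta have equal parity.
Counting: 7 odd alphas x 8 odd betas + 6 even alphas x 8 even betas = 56 + 48 = 104.
Total: 104 irreducible-character components + 1 reducible (abelian) component = 105.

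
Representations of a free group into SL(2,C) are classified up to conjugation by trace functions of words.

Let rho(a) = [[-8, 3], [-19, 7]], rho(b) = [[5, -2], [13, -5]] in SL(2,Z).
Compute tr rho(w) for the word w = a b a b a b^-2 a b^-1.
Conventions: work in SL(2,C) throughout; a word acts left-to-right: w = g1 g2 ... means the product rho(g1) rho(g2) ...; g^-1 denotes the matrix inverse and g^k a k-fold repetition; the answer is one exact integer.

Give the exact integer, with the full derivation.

rho(a) = [[-8, 3], [-19, 7]]
... * rho(b) = [[5, -2], [13, -5]]  ->  [[-1, 1], [-4, 3]]
... * rho(a) = [[-8, 3], [-19, 7]]  ->  [[-11, 4], [-25, 9]]
... * rho(b) = [[5, -2], [13, -5]]  ->  [[-3, 2], [-8, 5]]
... * rho(a) = [[-8, 3], [-19, 7]]  ->  [[-14, 5], [-31, 11]]
... * rho(b^-1) = [[-5, 2], [-13, 5]]  ->  [[5, -3], [12, -7]]
... * rho(b^-1) = [[-5, 2], [-13, 5]]  ->  [[14, -5], [31, -11]]
... * rho(a) = [[-8, 3], [-19, 7]]  ->  [[-17, 7], [-39, 16]]
... * rho(b^-1) = [[-5, 2], [-13, 5]]  ->  [[-6, 1], [-13, 2]]
tr = -6 + 2 = -4

-4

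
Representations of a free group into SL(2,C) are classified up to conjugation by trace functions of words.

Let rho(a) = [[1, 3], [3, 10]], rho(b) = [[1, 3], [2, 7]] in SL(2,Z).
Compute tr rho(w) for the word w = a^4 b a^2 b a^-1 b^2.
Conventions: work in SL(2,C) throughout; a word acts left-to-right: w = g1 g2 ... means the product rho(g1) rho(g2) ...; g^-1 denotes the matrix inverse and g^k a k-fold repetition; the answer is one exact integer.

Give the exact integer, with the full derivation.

rho(a) = [[1, 3], [3, 10]]
... * rho(a) = [[1, 3], [3, 10]]  ->  [[10, 33], [33, 109]]
... * rho(a) = [[1, 3], [3, 10]]  ->  [[109, 360], [360, 1189]]
... * rho(a) = [[1, 3], [3, 10]]  ->  [[1189, 3927], [3927, 12970]]
... * rho(b) = [[1, 3], [2, 7]]  ->  [[9043, 31056], [29867, 102571]]
... * rho(a) = [[1, 3], [3, 10]]  ->  [[102211, 337689], [337580, 1115311]]
... * rho(a) = [[1, 3], [3, 10]]  ->  [[1115278, 3683523], [3683513, 12165850]]
... * rho(b) = [[1, 3], [2, 7]]  ->  [[8482324, 29130495], [28015213, 96211489]]
... * rho(a^-1) = [[10, -3], [-3, 1]]  ->  [[-2568245, 3683523], [-8482337, 12165850]]
... * rho(b) = [[1, 3], [2, 7]]  ->  [[4798801, 18079926], [15849363, 59713939]]
... * rho(b) = [[1, 3], [2, 7]]  ->  [[40958653, 140955885], [135277241, 465545662]]
tr = 40958653 + 465545662 = 506504315

506504315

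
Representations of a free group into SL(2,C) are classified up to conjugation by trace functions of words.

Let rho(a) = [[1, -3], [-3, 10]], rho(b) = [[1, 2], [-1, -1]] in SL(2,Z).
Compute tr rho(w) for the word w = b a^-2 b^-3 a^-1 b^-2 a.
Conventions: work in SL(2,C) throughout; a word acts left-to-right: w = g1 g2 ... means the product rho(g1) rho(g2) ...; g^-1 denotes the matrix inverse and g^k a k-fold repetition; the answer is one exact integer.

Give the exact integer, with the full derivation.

rho(b) = [[1, 2], [-1, -1]]
... * rho(a^-1) = [[10, 3], [3, 1]]  ->  [[16, 5], [-13, -4]]
... * rho(a^-1) = [[10, 3], [3, 1]]  ->  [[175, 53], [-142, -43]]
... * rho(b^-1) = [[-1, -2], [1, 1]]  ->  [[-122, -297], [99, 241]]
... * rho(b^-1) = [[-1, -2], [1, 1]]  ->  [[-175, -53], [142, 43]]
... * rho(b^-1) = [[-1, -2], [1, 1]]  ->  [[122, 297], [-99, -241]]
... * rho(a^-1) = [[10, 3], [3, 1]]  ->  [[2111, 663], [-1713, -538]]
... * rho(b^-1) = [[-1, -2], [1, 1]]  ->  [[-1448, -3559], [1175, 2888]]
... * rho(b^-1) = [[-1, -2], [1, 1]]  ->  [[-2111, -663], [1713, 538]]
... * rho(a) = [[1, -3], [-3, 10]]  ->  [[-122, -297], [99, 241]]
tr = -122 + 241 = 119

119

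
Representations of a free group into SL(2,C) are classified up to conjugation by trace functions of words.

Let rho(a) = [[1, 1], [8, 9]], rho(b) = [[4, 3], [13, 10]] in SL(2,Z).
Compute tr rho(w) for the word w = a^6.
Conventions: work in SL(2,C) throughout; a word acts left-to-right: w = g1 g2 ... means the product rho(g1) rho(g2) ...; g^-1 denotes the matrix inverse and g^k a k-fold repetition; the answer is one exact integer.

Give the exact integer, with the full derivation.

rho(a) = [[1, 1], [8, 9]]
... * rho(a) = [[1, 1], [8, 9]]  ->  [[9, 10], [80, 89]]
... * rho(a) = [[1, 1], [8, 9]]  ->  [[89, 99], [792, 881]]
... * rho(a) = [[1, 1], [8, 9]]  ->  [[881, 980], [7840, 8721]]
... * rho(a) = [[1, 1], [8, 9]]  ->  [[8721, 9701], [77608, 86329]]
... * rho(a) = [[1, 1], [8, 9]]  ->  [[86329, 96030], [768240, 854569]]
tr = 86329 + 854569 = 940898

940898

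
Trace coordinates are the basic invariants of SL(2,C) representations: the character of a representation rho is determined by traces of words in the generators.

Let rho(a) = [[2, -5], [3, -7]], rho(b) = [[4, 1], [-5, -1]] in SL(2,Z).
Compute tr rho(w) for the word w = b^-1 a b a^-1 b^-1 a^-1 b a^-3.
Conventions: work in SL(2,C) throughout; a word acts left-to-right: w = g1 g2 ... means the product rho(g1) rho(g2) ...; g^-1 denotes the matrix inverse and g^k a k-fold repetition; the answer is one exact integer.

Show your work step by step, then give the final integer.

rho(b^-1) = [[-1, -1], [5, 4]]
... * rho(a) = [[2, -5], [3, -7]]  ->  [[-5, 12], [22, -53]]
... * rho(b) = [[4, 1], [-5, -1]]  ->  [[-80, -17], [353, 75]]
... * rho(a^-1) = [[-7, 5], [-3, 2]]  ->  [[611, -434], [-2696, 1915]]
... * rho(b^-1) = [[-1, -1], [5, 4]]  ->  [[-2781, -2347], [12271, 10356]]
... * rho(a^-1) = [[-7, 5], [-3, 2]]  ->  [[26508, -18599], [-116965, 82067]]
... * rho(b) = [[4, 1], [-5, -1]]  ->  [[199027, 45107], [-878195, -199032]]
... * rho(a^-1) = [[-7, 5], [-3, 2]]  ->  [[-1528510, 1085349], [6744461, -4789039]]
... * rho(a^-1) = [[-7, 5], [-3, 2]]  ->  [[7443523, -5471852], [-32844110, 24144227]]
... * rho(a^-1) = [[-7, 5], [-3, 2]]  ->  [[-35689105, 26273911], [157476089, -115932096]]
tr = -35689105 + -115932096 = -151621201

-151621201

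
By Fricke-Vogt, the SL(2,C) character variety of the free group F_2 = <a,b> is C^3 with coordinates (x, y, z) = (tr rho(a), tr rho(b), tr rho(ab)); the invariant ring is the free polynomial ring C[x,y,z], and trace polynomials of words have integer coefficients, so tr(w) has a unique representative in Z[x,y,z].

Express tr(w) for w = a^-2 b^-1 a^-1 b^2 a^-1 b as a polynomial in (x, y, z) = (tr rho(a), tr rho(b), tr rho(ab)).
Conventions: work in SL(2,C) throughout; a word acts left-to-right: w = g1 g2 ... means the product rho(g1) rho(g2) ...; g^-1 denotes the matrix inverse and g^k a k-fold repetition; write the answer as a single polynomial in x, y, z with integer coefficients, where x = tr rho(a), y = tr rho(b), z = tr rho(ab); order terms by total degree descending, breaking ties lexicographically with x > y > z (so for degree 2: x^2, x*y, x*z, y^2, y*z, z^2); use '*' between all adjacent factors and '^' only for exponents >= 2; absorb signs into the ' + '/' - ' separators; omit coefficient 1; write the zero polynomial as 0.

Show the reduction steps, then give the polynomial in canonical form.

tr(b^2) = tr(b)*tr(b) - tr(1) = y^2 - 2
tr(b^3) = tr(b)*tr(b^2) - tr(b) = y^3 - 3*y
tr(a b^2) = tr(b)*tr(a b) - tr(a) = y*z - x
tr(b^3 a) = tr(b)*tr(a b^2) - tr(a b) = y^2*z - x*y - z
tr(b^3 a^-1) = tr(b^3)*tr(a) - tr(b^3 a) = x*y^3 - y^2*z - 2*x*y + z
tr(b a^-2 b^2) = tr(b^3 a^-1)*tr(a) - tr(b^3) = x^2*y^3 - x*y^2*z - 2*x^2*y - y^3 + x*z + 3*y
tr(a b a b) = tr(a b)*tr(a b) - tr(1)   [split at repeated a] = z^2 - 2
tr(a b a) = tr(a)*tr(b a) - tr(b) = x*z - y
tr(b^2 a b a) = tr(b)*tr(a b a b) - tr(a b a) = y*z^2 - x*z - y
tr(a^-1 b^2 a b) = tr(b^2 a b)*tr(a) - tr(b^2 a b a) = x*y^2*z - x^2*y - y*z^2 + y
tr(b a^-2 b^2 a) = tr(a^-1 b^2 a b)*tr(a) - tr(a^-1 b^2 a b a) = x^2*y^2*z - x^3*y - x*y*z^2 - y^2*z + 2*x*y + z
tr(a^-2 b^2 a^-1 b) = tr(b a^-2 b^2)*tr(a) - tr(b a^-2 b^2 a) = x^3*y^3 - 2*x^2*y^2*z - x^3*y - x*y^3 + x*y*z^2 + x^2*z + y^2*z + x*y - z
tr(b^2 a^-1 b a) = tr(b a b^2)*tr(a) - tr(b a b^2 a) = x*y^2*z - x^2*y - y*z^2 + y
tr(a^-1 b^2 a^-1 b) = tr(b^2 a^-1 b)*tr(a) - tr(b^2 a^-1 b a) = x^2*y^3 - 2*x*y^2*z - x^2*y + y*z^2 + x*z - y
tr(a^-1 b^2 a^-1 b a^-2) = tr(a^-2 b^2 a^-1 b)*tr(a) - tr(a^-2 b^2 a^-1 b a) = x^4*y^3 - 2*x^3*y^2*z - x^4*y - 2*x^2*y^3 + x^2*y*z^2 + x^3*z + 3*x*y^2*z + 2*x^2*y - y*z^2 - 2*x*z + y
tr(b^4) = tr(b)*tr(b^3) - tr(b^2) = y^4 - 4*y^2 + 2
tr(b^4 a) = tr(b)*tr(a b^3) - tr(a b^2) = y^3*z - x*y^2 - 2*y*z + x
tr(b a^-1 b^3) = tr(b^4)*tr(a) - tr(b^4 a) = x*y^4 - y^3*z - 3*x*y^2 + 2*y*z + x
tr(b^3 a b a) = tr(b)*tr(a b a b^2) - tr(a b a b) = y^2*z^2 - x*y*z - y^2 - z^2 + 2
tr(b a^-1 b^3 a) = tr(b^3 a b)*tr(a) - tr(b^3 a b a) = x*y^3*z - x^2*y^2 - y^2*z^2 - x*y*z + x^2 + y^2 + z^2 - 2
tr(b^3 a^-1 b a^-1) = tr(b a^-1 b^3)*tr(a) - tr(b a^-1 b^3 a) = x^2*y^4 - 2*x*y^3*z - 2*x^2*y^2 + y^2*z^2 + 3*x*y*z - y^2 - z^2 + 2
tr(b^2 a^-1 b a^-2 b) = tr(b^3 a^-1 b a^-1)*tr(a) - tr(b^3 a^-1 b) = x^3*y^4 - 2*x^2*y^3*z - 2*x^3*y^2 - x*y^4 + x*y^2*z^2 + 3*x^2*y*z + y^3*z + 2*x*y^2 - x*z^2 - 2*y*z + x
tr(b a^-1 b a b^2) = tr(b a b^3)*tr(a) - tr(b a b^3 a) = x*y^3*z - x^2*y^2 - y^2*z^2 - x*y*z + x^2 + y^2 + z^2 - 2
tr(a b^2 a) = tr(a)*tr(b^2 a) - tr(b^2) = x*y*z - x^2 - y^2 + 2
tr(b a b^2 a b) = tr(b)*tr(a b^2 a b) - tr(a b^2 a) = y^2*z^2 - 2*x*y*z + x^2 - 2
tr(a b a b a b) = tr(b a b a)*tr(b a) - tr(a b)   [split at repeated b] = z^3 - 3*z
tr(a b a b a) = tr(a)*tr(b a b a) - tr(b a b) = x*z^2 - y*z - x
tr(b a b^2 a b a) = tr(b)*tr(a b a b a b) - tr(a b a b a) = y*z^3 - x*z^2 - 2*y*z + x
tr(b a^-1 b a b^2 a) = tr(b a b^2 a b)*tr(a) - tr(b a b^2 a b a) = x*y^2*z^2 - 2*x^2*y*z - y*z^3 + x^3 + x*z^2 + 2*y*z - 3*x
tr(a^-1 b a b^2 a^-1 b) = tr(b a^-1 b a b^2)*tr(a) - tr(b a^-1 b a b^2 a) = x^2*y^3*z - x^3*y^2 - 2*x*y^2*z^2 + x^2*y*z + y*z^3 + x*y^2 - 2*y*z + x
tr(b a b^2 a^-1 b) = tr(b^2 a b^2)*tr(a) - tr(b^2 a b^2 a) = x*y^3*z - x^2*y^2 - y^2*z^2 + 2
tr(b^2 a^-1 b a^-2 b a) = tr(a^-1 b a b^2 a^-1 b)*tr(a) - tr(a^-1 b a b^2 a^-1 b a) = x^3*y^3*z - x^4*y^2 - 2*x^2*y^2*z^2 + x^3*y*z - x*y^3*z + x*y*z^3 + 2*x^2*y^2 + y^2*z^2 - 2*x*y*z + x^2 - 2
tr(a^-1 b^2 a^-1 b a^-2 b) = tr(b^2 a^-1 b a^-2 b)*tr(a) - tr(b^2 a^-1 b a^-2 b a) = x^4*y^4 - 3*x^3*y^3*z - x^4*y^2 - x^2*y^4 + 3*x^2*y^2*z^2 + 2*x^3*y*z + 2*x*y^3*z - x*y*z^3 - x^2*z^2 - y^2*z^2 + 2
tr(a^-2 b^-1 a^-1 b^2 a^-1 b) = tr(a^-1 b^2 a^-1 b a^-2)*tr(b) - tr(a^-1 b^2 a^-1 b a^-2 b) = x^3*y^3*z - x^2*y^4 - 2*x^2*y^2*z^2 - x^3*y*z + x*y^3*z + x*y*z^3 + 2*x^2*y^2 + x^2*z^2 - 2*x*y*z + y^2 - 2

x^3*y^3*z - x^2*y^4 - 2*x^2*y^2*z^2 - x^3*y*z + x*y^3*z + x*y*z^3 + 2*x^2*y^2 + x^2*z^2 - 2*x*y*z + y^2 - 2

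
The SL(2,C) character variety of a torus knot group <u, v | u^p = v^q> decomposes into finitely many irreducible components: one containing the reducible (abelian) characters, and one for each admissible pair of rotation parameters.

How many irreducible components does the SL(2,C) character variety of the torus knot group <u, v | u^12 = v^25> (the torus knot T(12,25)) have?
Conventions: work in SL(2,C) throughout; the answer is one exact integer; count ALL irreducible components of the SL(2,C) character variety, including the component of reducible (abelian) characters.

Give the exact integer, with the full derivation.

For T(12,25): irreducibility forces the central element u^12 = v^25 to one of +I, -I.
So on each irreducible component the traces are pinned: tr(u) = 2*cos(pi*alpha/12) with 1 <= alpha <= 11, tr(v) = 2*cos(pi*beta/25) with 1 <= beta <= 24.
Consistency of u^12 = (-1)^alpha I with v^25 = (-1)^beta I forces alpha = beta (mod 2).
Enumerate parity-matched pairs: 6*12 odd-odd plus 5*12 even-even gives 132.
That is 132 components of irreducible characters, and with the reducible (abelian) component the total is 133.

133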